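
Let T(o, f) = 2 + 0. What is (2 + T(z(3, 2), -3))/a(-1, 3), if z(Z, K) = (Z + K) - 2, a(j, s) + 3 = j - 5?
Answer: -4/9 ≈ -0.44444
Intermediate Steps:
a(j, s) = -8 + j (a(j, s) = -3 + (j - 5) = -3 + (-5 + j) = -8 + j)
z(Z, K) = -2 + K + Z (z(Z, K) = (K + Z) - 2 = -2 + K + Z)
T(o, f) = 2
(2 + T(z(3, 2), -3))/a(-1, 3) = (2 + 2)/(-8 - 1) = 4/(-9) = 4*(-1/9) = -4/9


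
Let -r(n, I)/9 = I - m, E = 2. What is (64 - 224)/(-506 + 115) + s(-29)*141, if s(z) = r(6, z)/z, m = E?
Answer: -15376909/11339 ≈ -1356.1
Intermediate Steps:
m = 2
r(n, I) = 18 - 9*I (r(n, I) = -9*(I - 1*2) = -9*(I - 2) = -9*(-2 + I) = 18 - 9*I)
s(z) = (18 - 9*z)/z
(64 - 224)/(-506 + 115) + s(-29)*141 = (64 - 224)/(-506 + 115) + (-9 + 18/(-29))*141 = -160/(-391) + (-9 + 18*(-1/29))*141 = -160*(-1/391) + (-9 - 18/29)*141 = 160/391 - 279/29*141 = 160/391 - 39339/29 = -15376909/11339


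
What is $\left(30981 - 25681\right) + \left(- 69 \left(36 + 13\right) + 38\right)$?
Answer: $1957$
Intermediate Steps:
$\left(30981 - 25681\right) + \left(- 69 \left(36 + 13\right) + 38\right) = 5300 + \left(\left(-69\right) 49 + 38\right) = 5300 + \left(-3381 + 38\right) = 5300 - 3343 = 1957$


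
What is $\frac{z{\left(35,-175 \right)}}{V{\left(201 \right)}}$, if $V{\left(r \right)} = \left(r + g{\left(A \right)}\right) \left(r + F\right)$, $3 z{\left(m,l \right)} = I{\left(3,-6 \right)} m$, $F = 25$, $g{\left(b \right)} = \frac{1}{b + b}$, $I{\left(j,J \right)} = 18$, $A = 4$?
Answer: $\frac{840}{181817} \approx 0.00462$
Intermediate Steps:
$g{\left(b \right)} = \frac{1}{2 b}$
$z{\left(m,l \right)} = 6 m$ ($z{\left(m,l \right)} = \frac{18 m}{3} = 6 m$)
$V{\left(r \right)} = \left(25 + r\right) \left(\frac{1}{8} + r\right)$ ($V{\left(r \right)} = \left(r + \frac{1}{2 \cdot 4}\right) \left(r + 25\right) = \left(r + \frac{1}{2} \cdot \frac{1}{4}\right) \left(25 + r\right) = \left(r + \frac{1}{8}\right) \left(25 + r\right) = \left(\frac{1}{8} + r\right) \left(25 + r\right) = \left(25 + r\right) \left(\frac{1}{8} + r\right)$)
$\frac{z{\left(35,-175 \right)}}{V{\left(201 \right)}} = \frac{6 \cdot 35}{\frac{25}{8} + 201^{2} + \frac{201}{8} \cdot 201} = \frac{210}{\frac{25}{8} + 40401 + \frac{40401}{8}} = \frac{210}{\frac{181817}{4}} = 210 \cdot \frac{4}{181817} = \frac{840}{181817}$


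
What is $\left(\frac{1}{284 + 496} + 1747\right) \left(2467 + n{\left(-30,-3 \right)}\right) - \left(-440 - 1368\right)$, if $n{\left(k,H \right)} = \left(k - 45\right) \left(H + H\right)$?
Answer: $\frac{3976292377}{780} \approx 5.0978 \cdot 10^{6}$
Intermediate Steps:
$n{\left(k,H \right)} = 2 H \left(-45 + k\right)$ ($n{\left(k,H \right)} = \left(k - 45\right) 2 H = \left(-45 + k\right) 2 H = 2 H \left(-45 + k\right)$)
$\left(\frac{1}{284 + 496} + 1747\right) \left(2467 + n{\left(-30,-3 \right)}\right) - \left(-440 - 1368\right) = \left(\frac{1}{284 + 496} + 1747\right) \left(2467 + 2 \left(-3\right) \left(-45 - 30\right)\right) - \left(-440 - 1368\right) = \left(\frac{1}{780} + 1747\right) \left(2467 + 2 \left(-3\right) \left(-75\right)\right) - \left(-440 - 1368\right) = \left(\frac{1}{780} + 1747\right) \left(2467 + 450\right) - -1808 = \frac{1362661}{780} \cdot 2917 + 1808 = \frac{3974882137}{780} + 1808 = \frac{3976292377}{780}$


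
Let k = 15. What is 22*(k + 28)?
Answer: 946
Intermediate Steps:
22*(k + 28) = 22*(15 + 28) = 22*43 = 946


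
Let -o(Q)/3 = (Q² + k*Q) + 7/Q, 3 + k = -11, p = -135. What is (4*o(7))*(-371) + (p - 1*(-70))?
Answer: -213761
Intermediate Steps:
k = -14 (k = -3 - 11 = -14)
o(Q) = -21/Q - 3*Q² + 42*Q (o(Q) = -3*((Q² - 14*Q) + 7/Q) = -3*(Q² - 14*Q + 7/Q) = -21/Q - 3*Q² + 42*Q)
(4*o(7))*(-371) + (p - 1*(-70)) = (4*(3*(-7 + 7²*(14 - 1*7))/7))*(-371) + (-135 - 1*(-70)) = (4*(3*(⅐)*(-7 + 49*(14 - 7))))*(-371) + (-135 + 70) = (4*(3*(⅐)*(-7 + 49*7)))*(-371) - 65 = (4*(3*(⅐)*(-7 + 343)))*(-371) - 65 = (4*(3*(⅐)*336))*(-371) - 65 = (4*144)*(-371) - 65 = 576*(-371) - 65 = -213696 - 65 = -213761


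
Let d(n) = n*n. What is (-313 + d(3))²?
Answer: 92416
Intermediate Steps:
d(n) = n²
(-313 + d(3))² = (-313 + 3²)² = (-313 + 9)² = (-304)² = 92416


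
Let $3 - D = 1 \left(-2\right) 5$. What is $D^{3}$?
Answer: $2197$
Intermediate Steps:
$D = 13$ ($D = 3 - 1 \left(-2\right) 5 = 3 - \left(-2\right) 5 = 3 - -10 = 3 + 10 = 13$)
$D^{3} = 13^{3} = 2197$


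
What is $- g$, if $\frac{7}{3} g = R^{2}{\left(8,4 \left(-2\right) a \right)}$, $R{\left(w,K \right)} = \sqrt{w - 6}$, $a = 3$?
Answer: $- \frac{6}{7} \approx -0.85714$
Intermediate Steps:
$R{\left(w,K \right)} = \sqrt{-6 + w}$
$g = \frac{6}{7}$ ($g = \frac{3 \left(\sqrt{-6 + 8}\right)^{2}}{7} = \frac{3 \left(\sqrt{2}\right)^{2}}{7} = \frac{3}{7} \cdot 2 = \frac{6}{7} \approx 0.85714$)
$- g = \left(-1\right) \frac{6}{7} = - \frac{6}{7}$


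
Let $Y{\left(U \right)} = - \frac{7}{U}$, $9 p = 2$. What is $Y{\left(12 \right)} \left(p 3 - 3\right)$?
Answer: $\frac{49}{36} \approx 1.3611$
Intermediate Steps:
$p = \frac{2}{9}$ ($p = \frac{1}{9} \cdot 2 = \frac{2}{9} \approx 0.22222$)
$Y{\left(12 \right)} \left(p 3 - 3\right) = - \frac{7}{12} \left(\frac{2}{9} \cdot 3 - 3\right) = \left(-7\right) \frac{1}{12} \left(\frac{2}{3} - 3\right) = \left(- \frac{7}{12}\right) \left(- \frac{7}{3}\right) = \frac{49}{36}$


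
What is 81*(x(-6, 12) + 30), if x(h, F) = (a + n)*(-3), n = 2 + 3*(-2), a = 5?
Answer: 2187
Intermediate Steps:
n = -4 (n = 2 - 6 = -4)
x(h, F) = -3 (x(h, F) = (5 - 4)*(-3) = 1*(-3) = -3)
81*(x(-6, 12) + 30) = 81*(-3 + 30) = 81*27 = 2187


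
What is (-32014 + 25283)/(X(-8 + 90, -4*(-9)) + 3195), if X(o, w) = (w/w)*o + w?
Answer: -6731/3313 ≈ -2.0317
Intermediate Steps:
X(o, w) = o + w (X(o, w) = 1*o + w = o + w)
(-32014 + 25283)/(X(-8 + 90, -4*(-9)) + 3195) = (-32014 + 25283)/(((-8 + 90) - 4*(-9)) + 3195) = -6731/((82 + 36) + 3195) = -6731/(118 + 3195) = -6731/3313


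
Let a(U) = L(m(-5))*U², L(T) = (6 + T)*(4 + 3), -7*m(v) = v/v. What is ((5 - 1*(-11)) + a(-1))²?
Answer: 3249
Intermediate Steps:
m(v) = -⅐ (m(v) = -v/(7*v) = -⅐*1 = -⅐)
L(T) = 42 + 7*T (L(T) = (6 + T)*7 = 42 + 7*T)
a(U) = 41*U² (a(U) = (42 + 7*(-⅐))*U² = (42 - 1)*U² = 41*U²)
((5 - 1*(-11)) + a(-1))² = ((5 - 1*(-11)) + 41*(-1)²)² = ((5 + 11) + 41*1)² = (16 + 41)² = 57² = 3249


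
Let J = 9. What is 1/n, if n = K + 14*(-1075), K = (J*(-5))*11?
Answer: -1/15545 ≈ -6.4329e-5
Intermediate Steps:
K = -495 (K = (9*(-5))*11 = -45*11 = -495)
n = -15545 (n = -495 + 14*(-1075) = -495 - 15050 = -15545)
1/n = 1/(-15545) = -1/15545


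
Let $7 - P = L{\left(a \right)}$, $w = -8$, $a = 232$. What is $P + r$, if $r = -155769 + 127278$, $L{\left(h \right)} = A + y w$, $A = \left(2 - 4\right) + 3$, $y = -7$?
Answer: $-28541$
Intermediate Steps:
$A = 1$ ($A = -2 + 3 = 1$)
$L{\left(h \right)} = 57$ ($L{\left(h \right)} = 1 - -56 = 1 + 56 = 57$)
$P = -50$ ($P = 7 - 57 = -50$)
$r = -28491$
$P + r = -50 - 28491 = -28541$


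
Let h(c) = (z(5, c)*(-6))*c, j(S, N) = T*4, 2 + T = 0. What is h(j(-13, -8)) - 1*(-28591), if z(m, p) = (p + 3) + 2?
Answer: 28447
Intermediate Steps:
T = -2 (T = -2 + 0 = -2)
z(m, p) = 5 + p (z(m, p) = (3 + p) + 2 = 5 + p)
j(S, N) = -8 (j(S, N) = -2*4 = -8)
h(c) = c*(-30 - 6*c) (h(c) = ((5 + c)*(-6))*c = (-30 - 6*c)*c = c*(-30 - 6*c))
h(j(-13, -8)) - 1*(-28591) = -6*(-8)*(5 - 8) - 1*(-28591) = -6*(-8)*(-3) + 28591 = -144 + 28591 = 28447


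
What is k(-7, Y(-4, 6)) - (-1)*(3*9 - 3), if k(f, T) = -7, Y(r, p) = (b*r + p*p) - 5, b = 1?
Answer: 17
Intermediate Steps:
Y(r, p) = -5 + r + p² (Y(r, p) = (1*r + p*p) - 5 = (r + p²) - 5 = -5 + r + p²)
k(-7, Y(-4, 6)) - (-1)*(3*9 - 3) = -7 - (-1)*(3*9 - 3) = -7 - (-1)*(27 - 3) = -7 - (-1)*24 = -7 - 1*(-24) = -7 + 24 = 17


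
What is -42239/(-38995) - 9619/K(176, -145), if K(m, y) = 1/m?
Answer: -66016309041/38995 ≈ -1.6929e+6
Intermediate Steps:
-42239/(-38995) - 9619/K(176, -145) = -42239/(-38995) - 9619/(1/176) = -42239*(-1/38995) - 9619/1/176 = 42239/38995 - 9619*176 = 42239/38995 - 1692944 = -66016309041/38995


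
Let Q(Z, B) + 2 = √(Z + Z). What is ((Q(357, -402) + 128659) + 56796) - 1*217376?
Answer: -31923 + √714 ≈ -31896.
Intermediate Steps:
Q(Z, B) = -2 + √2*√Z (Q(Z, B) = -2 + √(Z + Z) = -2 + √(2*Z) = -2 + √2*√Z)
((Q(357, -402) + 128659) + 56796) - 1*217376 = (((-2 + √2*√357) + 128659) + 56796) - 1*217376 = (((-2 + √714) + 128659) + 56796) - 217376 = ((128657 + √714) + 56796) - 217376 = (185453 + √714) - 217376 = -31923 + √714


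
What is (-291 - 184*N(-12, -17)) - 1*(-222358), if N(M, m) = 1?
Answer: 221883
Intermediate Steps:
(-291 - 184*N(-12, -17)) - 1*(-222358) = (-291 - 184*1) - 1*(-222358) = (-291 - 184) + 222358 = -475 + 222358 = 221883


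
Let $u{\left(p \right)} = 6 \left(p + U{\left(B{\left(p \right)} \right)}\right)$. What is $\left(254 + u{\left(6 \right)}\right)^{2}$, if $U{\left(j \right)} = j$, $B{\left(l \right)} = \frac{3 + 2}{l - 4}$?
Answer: $93025$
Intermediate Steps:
$B{\left(l \right)} = \frac{5}{-4 + l}$
$u{\left(p \right)} = 6 p + \frac{30}{-4 + p}$ ($u{\left(p \right)} = 6 \left(p + \frac{5}{-4 + p}\right) = 6 p + \frac{30}{-4 + p}$)
$\left(254 + u{\left(6 \right)}\right)^{2} = \left(254 + \frac{6 \left(5 + 6 \left(-4 + 6\right)\right)}{-4 + 6}\right)^{2} = \left(254 + \frac{6 \left(5 + 6 \cdot 2\right)}{2}\right)^{2} = \left(254 + 6 \cdot \frac{1}{2} \left(5 + 12\right)\right)^{2} = \left(254 + 6 \cdot \frac{1}{2} \cdot 17\right)^{2} = \left(254 + 51\right)^{2} = 305^{2} = 93025$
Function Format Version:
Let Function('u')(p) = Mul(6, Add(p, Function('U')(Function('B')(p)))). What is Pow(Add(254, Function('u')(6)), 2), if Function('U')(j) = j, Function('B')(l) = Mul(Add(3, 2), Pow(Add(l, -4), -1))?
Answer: 93025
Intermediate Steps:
Function('B')(l) = Mul(5, Pow(Add(-4, l), -1))
Function('u')(p) = Add(Mul(6, p), Mul(30, Pow(Add(-4, p), -1))) (Function('u')(p) = Mul(6, Add(p, Mul(5, Pow(Add(-4, p), -1)))) = Add(Mul(6, p), Mul(30, Pow(Add(-4, p), -1))))
Pow(Add(254, Function('u')(6)), 2) = Pow(Add(254, Mul(6, Pow(Add(-4, 6), -1), Add(5, Mul(6, Add(-4, 6))))), 2) = Pow(Add(254, Mul(6, Pow(2, -1), Add(5, Mul(6, 2)))), 2) = Pow(Add(254, Mul(6, Rational(1, 2), Add(5, 12))), 2) = Pow(Add(254, Mul(6, Rational(1, 2), 17)), 2) = Pow(Add(254, 51), 2) = Pow(305, 2) = 93025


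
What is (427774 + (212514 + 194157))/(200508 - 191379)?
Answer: 49085/537 ≈ 91.406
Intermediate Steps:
(427774 + (212514 + 194157))/(200508 - 191379) = (427774 + 406671)/9129 = 834445*(1/9129) = 49085/537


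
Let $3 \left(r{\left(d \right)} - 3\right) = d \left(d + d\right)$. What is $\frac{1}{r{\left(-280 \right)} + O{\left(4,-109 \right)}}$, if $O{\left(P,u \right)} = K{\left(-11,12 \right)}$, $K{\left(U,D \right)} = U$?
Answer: $\frac{3}{156776} \approx 1.9136 \cdot 10^{-5}$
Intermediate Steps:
$r{\left(d \right)} = 3 + \frac{2 d^{2}}{3}$ ($r{\left(d \right)} = 3 + \frac{d \left(d + d\right)}{3} = 3 + \frac{d 2 d}{3} = 3 + \frac{2 d^{2}}{3}$)
$O{\left(P,u \right)} = -11$
$\frac{1}{r{\left(-280 \right)} + O{\left(4,-109 \right)}} = \frac{1}{\left(3 + \frac{2 \left(-280\right)^{2}}{3}\right) - 11} = \frac{1}{\left(3 + \frac{2}{3} \cdot 78400\right) - 11} = \frac{1}{\left(3 + \frac{156800}{3}\right) - 11} = \frac{1}{\frac{156809}{3} - 11} = \frac{1}{\frac{156776}{3}} = \frac{3}{156776}$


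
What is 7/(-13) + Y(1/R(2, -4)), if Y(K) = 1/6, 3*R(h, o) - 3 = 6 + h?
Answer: -29/78 ≈ -0.37179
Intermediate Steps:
R(h, o) = 3 + h/3 (R(h, o) = 1 + (6 + h)/3 = 1 + (2 + h/3) = 3 + h/3)
Y(K) = 1/6
7/(-13) + Y(1/R(2, -4)) = 7/(-13) + 1/6 = 7*(-1/13) + 1/6 = -7/13 + 1/6 = -29/78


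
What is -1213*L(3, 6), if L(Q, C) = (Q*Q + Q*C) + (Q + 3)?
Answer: -40029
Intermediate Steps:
L(Q, C) = 3 + Q + Q² + C*Q (L(Q, C) = (Q² + C*Q) + (3 + Q) = 3 + Q + Q² + C*Q)
-1213*L(3, 6) = -1213*(3 + 3 + 3² + 6*3) = -1213*(3 + 3 + 9 + 18) = -1213*33 = -40029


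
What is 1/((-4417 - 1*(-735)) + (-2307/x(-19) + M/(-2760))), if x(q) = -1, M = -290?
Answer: -276/379471 ≈ -0.00072733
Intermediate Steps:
1/((-4417 - 1*(-735)) + (-2307/x(-19) + M/(-2760))) = 1/((-4417 - 1*(-735)) + (-2307/(-1) - 290/(-2760))) = 1/((-4417 + 735) + (-2307*(-1) - 290*(-1/2760))) = 1/(-3682 + (2307 + 29/276)) = 1/(-3682 + 636761/276) = 1/(-379471/276) = -276/379471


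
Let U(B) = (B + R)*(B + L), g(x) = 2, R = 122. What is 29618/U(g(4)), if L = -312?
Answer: -14809/19220 ≈ -0.77050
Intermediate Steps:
U(B) = (-312 + B)*(122 + B) (U(B) = (B + 122)*(B - 312) = (122 + B)*(-312 + B) = (-312 + B)*(122 + B))
29618/U(g(4)) = 29618/(-38064 + 2**2 - 190*2) = 29618/(-38064 + 4 - 380) = 29618/(-38440) = 29618*(-1/38440) = -14809/19220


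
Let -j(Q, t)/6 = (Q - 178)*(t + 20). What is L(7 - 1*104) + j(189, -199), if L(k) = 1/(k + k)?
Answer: 2291915/194 ≈ 11814.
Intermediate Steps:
j(Q, t) = -6*(-178 + Q)*(20 + t) (j(Q, t) = -6*(Q - 178)*(t + 20) = -6*(-178 + Q)*(20 + t))
L(k) = 1/(2*k)
L(7 - 1*104) + j(189, -199) = 1/(2*(7 - 1*104)) + (21360 - 120*189 + 1068*(-199) - 6*189*(-199)) = 1/(2*(7 - 104)) + (21360 - 22680 - 212532 + 225666) = (1/2)/(-97) + 11814 = (1/2)*(-1/97) + 11814 = -1/194 + 11814 = 2291915/194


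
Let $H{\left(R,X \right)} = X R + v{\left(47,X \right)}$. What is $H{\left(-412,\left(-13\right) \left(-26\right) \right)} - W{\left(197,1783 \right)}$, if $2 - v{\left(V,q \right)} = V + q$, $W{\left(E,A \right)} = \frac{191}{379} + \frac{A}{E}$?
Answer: $- \frac{10426580041}{74663} \approx -1.3965 \cdot 10^{5}$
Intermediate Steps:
$W{\left(E,A \right)} = \frac{191}{379} + \frac{A}{E}$ ($W{\left(E,A \right)} = 191 \cdot \frac{1}{379} + \frac{A}{E} = \frac{191}{379} + \frac{A}{E}$)
$v{\left(V,q \right)} = 2 - V - q$ ($v{\left(V,q \right)} = 2 - \left(V + q\right) = 2 - V - q$)
$H{\left(R,X \right)} = -45 - X + R X$ ($H{\left(R,X \right)} = X R - \left(45 + X\right) = R X - \left(45 + X\right) = -45 - X + R X$)
$H{\left(-412,\left(-13\right) \left(-26\right) \right)} - W{\left(197,1783 \right)} = \left(-45 - \left(-13\right) \left(-26\right) - 412 \left(\left(-13\right) \left(-26\right)\right)\right) - \left(\frac{191}{379} + \frac{1783}{197}\right) = \left(-45 - 338 - 139256\right) - \left(\frac{191}{379} + 1783 \cdot \frac{1}{197}\right) = \left(-45 - 338 - 139256\right) - \left(\frac{191}{379} + \frac{1783}{197}\right) = -139639 - \frac{713384}{74663} = - \frac{10426580041}{74663}$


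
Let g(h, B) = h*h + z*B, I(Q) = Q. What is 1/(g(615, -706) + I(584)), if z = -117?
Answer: 1/461411 ≈ 2.1673e-6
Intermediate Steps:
g(h, B) = h² - 117*B (g(h, B) = h*h - 117*B = h² - 117*B)
1/(g(615, -706) + I(584)) = 1/((615² - 117*(-706)) + 584) = 1/((378225 + 82602) + 584) = 1/(460827 + 584) = 1/461411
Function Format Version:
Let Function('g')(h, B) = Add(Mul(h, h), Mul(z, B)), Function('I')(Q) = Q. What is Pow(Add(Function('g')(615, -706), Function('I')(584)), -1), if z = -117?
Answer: Rational(1, 461411) ≈ 2.1673e-6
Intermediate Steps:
Function('g')(h, B) = Add(Pow(h, 2), Mul(-117, B)) (Function('g')(h, B) = Add(Mul(h, h), Mul(-117, B)) = Add(Pow(h, 2), Mul(-117, B)))
Pow(Add(Function('g')(615, -706), Function('I')(584)), -1) = Pow(Add(Add(Pow(615, 2), Mul(-117, -706)), 584), -1) = Pow(Add(Add(378225, 82602), 584), -1) = Pow(Add(460827, 584), -1) = Pow(461411, -1) = Rational(1, 461411)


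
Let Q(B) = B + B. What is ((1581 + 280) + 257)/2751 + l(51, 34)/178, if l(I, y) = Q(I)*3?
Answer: 203135/81613 ≈ 2.4890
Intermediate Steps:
Q(B) = 2*B
l(I, y) = 6*I (l(I, y) = (2*I)*3 = 6*I)
((1581 + 280) + 257)/2751 + l(51, 34)/178 = ((1581 + 280) + 257)/2751 + (6*51)/178 = (1861 + 257)*(1/2751) + 306*(1/178) = 2118*(1/2751) + 153/89 = 706/917 + 153/89 = 203135/81613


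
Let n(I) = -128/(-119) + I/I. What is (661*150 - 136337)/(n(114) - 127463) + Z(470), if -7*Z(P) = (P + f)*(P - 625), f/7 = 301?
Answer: 6058601141521/106174950 ≈ 57062.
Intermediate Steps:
f = 2107 (f = 7*301 = 2107)
n(I) = 247/119 (n(I) = -128*(-1/119) + 1 = 128/119 + 1 = 247/119)
Z(P) = -(-625 + P)*(2107 + P)/7 (Z(P) = -(P + 2107)*(P - 625)/7 = -(2107 + P)*(-625 + P)/7 = -(-625 + P)*(2107 + P)/7)
(661*150 - 136337)/(n(114) - 127463) + Z(470) = (661*150 - 136337)/(247/119 - 127463) + (188125 - 1482/7*470 - 1/7*470**2) = (99150 - 136337)/(-15167850/119) + (188125 - 696540/7 - 1/7*220900) = -37187*(-119/15167850) + (188125 - 696540/7 - 220900/7) = 4425253/15167850 + 399435/7 = 6058601141521/106174950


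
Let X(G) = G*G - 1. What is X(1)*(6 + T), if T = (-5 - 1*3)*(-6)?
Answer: 0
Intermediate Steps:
T = 48 (T = (-5 - 3)*(-6) = -8*(-6) = 48)
X(G) = -1 + G² (X(G) = G² - 1 = -1 + G²)
X(1)*(6 + T) = (-1 + 1²)*(6 + 48) = (-1 + 1)*54 = 0*54 = 0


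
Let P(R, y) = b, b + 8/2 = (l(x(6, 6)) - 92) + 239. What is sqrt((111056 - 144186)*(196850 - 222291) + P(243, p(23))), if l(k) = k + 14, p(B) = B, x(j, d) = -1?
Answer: sqrt(842860486) ≈ 29032.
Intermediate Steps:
l(k) = 14 + k
b = 156 (b = -4 + (((14 - 1) - 92) + 239) = -4 + ((13 - 92) + 239) = -4 + (-79 + 239) = -4 + 160 = 156)
P(R, y) = 156
sqrt((111056 - 144186)*(196850 - 222291) + P(243, p(23))) = sqrt((111056 - 144186)*(196850 - 222291) + 156) = sqrt(-33130*(-25441) + 156) = sqrt(842860330 + 156) = sqrt(842860486)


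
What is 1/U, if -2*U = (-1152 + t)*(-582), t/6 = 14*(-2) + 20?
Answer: -1/349200 ≈ -2.8637e-6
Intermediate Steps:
t = -48 (t = 6*(14*(-2) + 20) = 6*(-28 + 20) = 6*(-8) = -48)
U = -349200 (U = -(-1152 - 48)*(-582)/2 = -(-600)*(-582) = -1/2*698400 = -349200)
1/U = 1/(-349200) = -1/349200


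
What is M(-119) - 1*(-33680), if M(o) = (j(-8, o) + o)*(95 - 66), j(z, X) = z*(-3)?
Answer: 30925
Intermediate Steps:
j(z, X) = -3*z
M(o) = 696 + 29*o (M(o) = (-3*(-8) + o)*(95 - 66) = (24 + o)*29 = 696 + 29*o)
M(-119) - 1*(-33680) = (696 + 29*(-119)) - 1*(-33680) = (696 - 3451) + 33680 = -2755 + 33680 = 30925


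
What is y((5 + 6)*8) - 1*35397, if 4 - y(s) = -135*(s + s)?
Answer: -11633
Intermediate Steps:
y(s) = 4 + 270*s (y(s) = 4 - (-135)*(s + s) = 4 - (-135)*2*s = 4 - (-270)*s = 4 + 270*s)
y((5 + 6)*8) - 1*35397 = (4 + 270*((5 + 6)*8)) - 1*35397 = (4 + 270*(11*8)) - 35397 = (4 + 270*88) - 35397 = (4 + 23760) - 35397 = 23764 - 35397 = -11633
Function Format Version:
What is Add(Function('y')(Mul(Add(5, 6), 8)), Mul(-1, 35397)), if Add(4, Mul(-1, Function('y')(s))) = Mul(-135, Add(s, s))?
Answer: -11633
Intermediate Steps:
Function('y')(s) = Add(4, Mul(270, s)) (Function('y')(s) = Add(4, Mul(-1, Mul(-135, Add(s, s)))) = Add(4, Mul(-1, Mul(-135, Mul(2, s)))) = Add(4, Mul(-1, Mul(-270, s))) = Add(4, Mul(270, s)))
Add(Function('y')(Mul(Add(5, 6), 8)), Mul(-1, 35397)) = Add(Add(4, Mul(270, Mul(Add(5, 6), 8))), Mul(-1, 35397)) = Add(Add(4, Mul(270, Mul(11, 8))), -35397) = Add(Add(4, Mul(270, 88)), -35397) = Add(Add(4, 23760), -35397) = Add(23764, -35397) = -11633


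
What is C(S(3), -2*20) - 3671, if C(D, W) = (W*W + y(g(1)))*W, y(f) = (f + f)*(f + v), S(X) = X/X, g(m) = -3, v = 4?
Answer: -67431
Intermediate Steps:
S(X) = 1
y(f) = 2*f*(4 + f) (y(f) = (f + f)*(f + 4) = (2*f)*(4 + f) = 2*f*(4 + f))
C(D, W) = W*(-6 + W²) (C(D, W) = (W*W + 2*(-3)*(4 - 3))*W = (W² + 2*(-3)*1)*W = (W² - 6)*W = (-6 + W²)*W = W*(-6 + W²))
C(S(3), -2*20) - 3671 = (-2*20)*(-6 + (-2*20)²) - 3671 = -40*(-6 + (-40)²) - 3671 = -40*(-6 + 1600) - 3671 = -40*1594 - 3671 = -63760 - 3671 = -67431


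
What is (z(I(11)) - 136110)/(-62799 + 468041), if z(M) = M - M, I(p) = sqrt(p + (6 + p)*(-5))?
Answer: -68055/202621 ≈ -0.33587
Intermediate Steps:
I(p) = sqrt(-30 - 4*p) (I(p) = sqrt(p + (-30 - 5*p)) = sqrt(-30 - 4*p))
z(M) = 0
(z(I(11)) - 136110)/(-62799 + 468041) = (0 - 136110)/(-62799 + 468041) = -136110/405242 = -136110*1/405242 = -68055/202621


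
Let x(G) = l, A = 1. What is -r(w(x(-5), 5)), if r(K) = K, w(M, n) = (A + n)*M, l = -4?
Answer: 24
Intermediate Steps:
x(G) = -4
w(M, n) = M*(1 + n) (w(M, n) = (1 + n)*M = M*(1 + n))
-r(w(x(-5), 5)) = -(-4)*(1 + 5) = -(-4)*6 = -1*(-24) = 24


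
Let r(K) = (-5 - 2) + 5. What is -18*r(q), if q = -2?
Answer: 36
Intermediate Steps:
r(K) = -2 (r(K) = -7 + 5 = -2)
-18*r(q) = -18*(-2) = 36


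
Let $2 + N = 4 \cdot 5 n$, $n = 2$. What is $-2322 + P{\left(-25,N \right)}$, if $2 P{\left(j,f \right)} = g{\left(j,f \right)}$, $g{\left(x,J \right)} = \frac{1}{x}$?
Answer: $- \frac{116101}{50} \approx -2322.0$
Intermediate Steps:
$N = 38$ ($N = -2 + 4 \cdot 5 \cdot 2 = -2 + 20 \cdot 2 = -2 + 40 = 38$)
$P{\left(j,f \right)} = \frac{1}{2 j}$
$-2322 + P{\left(-25,N \right)} = -2322 + \frac{1}{2 \left(-25\right)} = -2322 + \frac{1}{2} \left(- \frac{1}{25}\right) = -2322 - \frac{1}{50} = - \frac{116101}{50}$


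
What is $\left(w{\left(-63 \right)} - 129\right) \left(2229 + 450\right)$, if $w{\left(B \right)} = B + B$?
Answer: $-683145$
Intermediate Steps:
$w{\left(B \right)} = 2 B$
$\left(w{\left(-63 \right)} - 129\right) \left(2229 + 450\right) = \left(2 \left(-63\right) - 129\right) \left(2229 + 450\right) = \left(-126 - 129\right) 2679 = \left(-255\right) 2679 = -683145$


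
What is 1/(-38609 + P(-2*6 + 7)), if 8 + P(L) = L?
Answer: -1/38622 ≈ -2.5892e-5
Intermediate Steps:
P(L) = -8 + L
1/(-38609 + P(-2*6 + 7)) = 1/(-38609 + (-8 + (-2*6 + 7))) = 1/(-38609 + (-8 + (-12 + 7))) = 1/(-38609 + (-8 - 5)) = 1/(-38609 - 13) = 1/(-38622) = -1/38622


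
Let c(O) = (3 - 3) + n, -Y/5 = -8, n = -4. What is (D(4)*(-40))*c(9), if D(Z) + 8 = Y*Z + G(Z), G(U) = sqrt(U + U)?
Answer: 24320 + 320*sqrt(2) ≈ 24773.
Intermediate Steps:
Y = 40 (Y = -5*(-8) = 40)
G(U) = sqrt(2)*sqrt(U) (G(U) = sqrt(2*U) = sqrt(2)*sqrt(U))
D(Z) = -8 + 40*Z + sqrt(2)*sqrt(Z) (D(Z) = -8 + (40*Z + sqrt(2)*sqrt(Z)) = -8 + 40*Z + sqrt(2)*sqrt(Z))
c(O) = -4 (c(O) = (3 - 3) - 4 = 0 - 4 = -4)
(D(4)*(-40))*c(9) = ((-8 + 40*4 + sqrt(2)*sqrt(4))*(-40))*(-4) = ((-8 + 160 + sqrt(2)*2)*(-40))*(-4) = ((-8 + 160 + 2*sqrt(2))*(-40))*(-4) = ((152 + 2*sqrt(2))*(-40))*(-4) = (-6080 - 80*sqrt(2))*(-4) = 24320 + 320*sqrt(2)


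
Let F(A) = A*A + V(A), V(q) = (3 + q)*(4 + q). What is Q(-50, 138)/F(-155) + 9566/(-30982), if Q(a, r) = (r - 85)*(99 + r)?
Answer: -204820/4950481 ≈ -0.041374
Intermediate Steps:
Q(a, r) = (-85 + r)*(99 + r)
F(A) = 12 + 2*A² + 7*A (F(A) = A*A + (12 + A² + 7*A) = A² + (12 + A² + 7*A) = 12 + 2*A² + 7*A)
Q(-50, 138)/F(-155) + 9566/(-30982) = (-8415 + 138² + 14*138)/(12 + 2*(-155)² + 7*(-155)) + 9566/(-30982) = (-8415 + 19044 + 1932)/(12 + 2*24025 - 1085) + 9566*(-1/30982) = 12561/(12 + 48050 - 1085) - 4783/15491 = 12561/46977 - 4783/15491 = 12561*(1/46977) - 4783/15491 = 4187/15659 - 4783/15491 = -204820/4950481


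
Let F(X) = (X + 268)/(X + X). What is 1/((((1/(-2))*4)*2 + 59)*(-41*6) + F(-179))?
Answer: -358/4843829 ≈ -7.3908e-5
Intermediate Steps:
F(X) = (268 + X)/(2*X) (F(X) = (268 + X)/((2*X)) = (268 + X)*(1/(2*X)) = (268 + X)/(2*X))
1/((((1/(-2))*4)*2 + 59)*(-41*6) + F(-179)) = 1/((((1/(-2))*4)*2 + 59)*(-41*6) + (½)*(268 - 179)/(-179)) = 1/((((1*(-½))*4)*2 + 59)*(-246) + (½)*(-1/179)*89) = 1/((-½*4*2 + 59)*(-246) - 89/358) = 1/((-2*2 + 59)*(-246) - 89/358) = 1/((-4 + 59)*(-246) - 89/358) = 1/(55*(-246) - 89/358) = 1/(-13530 - 89/358) = 1/(-4843829/358) = -358/4843829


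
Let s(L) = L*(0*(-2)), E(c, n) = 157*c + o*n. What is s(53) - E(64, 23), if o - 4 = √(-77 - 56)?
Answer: -10140 - 23*I*√133 ≈ -10140.0 - 265.25*I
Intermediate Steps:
o = 4 + I*√133 (o = 4 + √(-77 - 56) = 4 + √(-133) = 4 + I*√133 ≈ 4.0 + 11.533*I)
E(c, n) = 157*c + n*(4 + I*√133) (E(c, n) = 157*c + (4 + I*√133)*n = 157*c + n*(4 + I*√133))
s(L) = 0 (s(L) = L*0 = 0)
s(53) - E(64, 23) = 0 - (157*64 + 23*(4 + I*√133)) = 0 - (10048 + (92 + 23*I*√133)) = 0 - (10140 + 23*I*√133) = 0 + (-10140 - 23*I*√133) = -10140 - 23*I*√133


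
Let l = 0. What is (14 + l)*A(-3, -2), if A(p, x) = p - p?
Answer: 0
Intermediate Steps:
A(p, x) = 0
(14 + l)*A(-3, -2) = (14 + 0)*0 = 14*0 = 0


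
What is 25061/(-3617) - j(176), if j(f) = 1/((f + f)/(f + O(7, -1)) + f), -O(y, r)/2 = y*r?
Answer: -423774271/61112832 ≈ -6.9343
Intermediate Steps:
O(y, r) = -2*r*y (O(y, r) = -2*y*r = -2*r*y)
j(f) = 1/(f + 2*f/(14 + f)) (j(f) = 1/((f + f)/(f - 2*(-1)*7) + f) = 1/((2*f)/(f + 14) + f) = 1/((2*f)/(14 + f) + f) = 1/(2*f/(14 + f) + f) = 1/(f + 2*f/(14 + f)))
25061/(-3617) - j(176) = 25061/(-3617) - (14 + 176)/(176*(16 + 176)) = 25061*(-1/3617) - 190/(176*192) = -25061/3617 - 190/(176*192) = -25061/3617 - 1*95/16896 = -25061/3617 - 95/16896 = -423774271/61112832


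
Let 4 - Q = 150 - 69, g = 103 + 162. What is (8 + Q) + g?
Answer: 196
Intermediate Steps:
g = 265
Q = -77 (Q = 4 - (150 - 69) = 4 - 1*81 = 4 - 81 = -77)
(8 + Q) + g = (8 - 77) + 265 = -69 + 265 = 196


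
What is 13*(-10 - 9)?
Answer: -247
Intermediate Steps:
13*(-10 - 9) = 13*(-19) = -247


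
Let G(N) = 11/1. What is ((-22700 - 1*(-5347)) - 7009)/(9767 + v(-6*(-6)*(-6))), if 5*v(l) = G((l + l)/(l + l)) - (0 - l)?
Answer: -12181/4863 ≈ -2.5048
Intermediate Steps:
G(N) = 11 (G(N) = 11*1 = 11)
v(l) = 11/5 + l/5 (v(l) = (11 - (0 - l))/5 = (11 - (-1)*l)/5 = (11 + l)/5 = 11/5 + l/5)
((-22700 - 1*(-5347)) - 7009)/(9767 + v(-6*(-6)*(-6))) = ((-22700 - 1*(-5347)) - 7009)/(9767 + (11/5 + (-6*(-6)*(-6))/5)) = ((-22700 + 5347) - 7009)/(9767 + (11/5 + (36*(-6))/5)) = (-17353 - 7009)/(9767 + (11/5 + (1/5)*(-216))) = -24362/(9767 + (11/5 - 216/5)) = -24362/(9767 - 41) = -24362/9726 = -24362*1/9726 = -12181/4863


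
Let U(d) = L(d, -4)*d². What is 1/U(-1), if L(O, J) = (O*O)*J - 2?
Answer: -⅙ ≈ -0.16667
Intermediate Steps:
L(O, J) = -2 + J*O² (L(O, J) = O²*J - 2 = J*O² - 2 = -2 + J*O²)
U(d) = d²*(-2 - 4*d²) (U(d) = (-2 - 4*d²)*d² = d²*(-2 - 4*d²))
1/U(-1) = 1/((-1)²*(-2 - 4*(-1)²)) = 1/(1*(-2 - 4*1)) = 1/(1*(-2 - 4)) = 1/(1*(-6)) = 1/(-6) = -⅙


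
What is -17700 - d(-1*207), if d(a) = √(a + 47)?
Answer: -17700 - 4*I*√10 ≈ -17700.0 - 12.649*I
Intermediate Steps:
d(a) = √(47 + a)
-17700 - d(-1*207) = -17700 - √(47 - 1*207) = -17700 - √(47 - 207) = -17700 - √(-160) = -17700 - 4*I*√10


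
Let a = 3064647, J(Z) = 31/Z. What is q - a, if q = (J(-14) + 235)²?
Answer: -590049731/196 ≈ -3.0105e+6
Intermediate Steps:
q = 10621081/196 (q = (31/(-14) + 235)² = (31*(-1/14) + 235)² = (-31/14 + 235)² = (3259/14)² = 10621081/196 ≈ 54189.)
q - a = 10621081/196 - 1*3064647 = 10621081/196 - 3064647 = -590049731/196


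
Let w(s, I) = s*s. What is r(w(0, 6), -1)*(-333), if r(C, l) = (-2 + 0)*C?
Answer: 0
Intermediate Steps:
w(s, I) = s²
r(C, l) = -2*C
r(w(0, 6), -1)*(-333) = -2*0²*(-333) = -2*0*(-333) = 0*(-333) = 0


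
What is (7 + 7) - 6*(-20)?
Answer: 134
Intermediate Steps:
(7 + 7) - 6*(-20) = 14 + 120 = 134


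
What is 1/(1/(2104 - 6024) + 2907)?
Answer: 3920/11395439 ≈ 0.00034400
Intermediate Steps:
1/(1/(2104 - 6024) + 2907) = 1/(1/(-3920) + 2907) = 1/(-1/3920 + 2907) = 1/(11395439/3920) = 3920/11395439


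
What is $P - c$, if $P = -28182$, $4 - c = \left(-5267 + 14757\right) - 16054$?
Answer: $-34750$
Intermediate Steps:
$c = 6568$ ($c = 4 - \left(\left(-5267 + 14757\right) - 16054\right) = 4 - \left(9490 - 16054\right) = 4 - -6564 = 4 + 6564 = 6568$)
$P - c = -28182 - 6568 = -34750$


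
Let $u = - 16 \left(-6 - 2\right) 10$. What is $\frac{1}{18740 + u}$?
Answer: $\frac{1}{20020} \approx 4.995 \cdot 10^{-5}$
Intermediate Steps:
$u = 1280$ ($u = - 16 \left(-6 + \left(-2 + 0\right)\right) 10 = - 16 \left(-6 - 2\right) 10 = - 16 \left(\left(-8\right) 10\right) = \left(-16\right) \left(-80\right) = 1280$)
$\frac{1}{18740 + u} = \frac{1}{18740 + 1280} = \frac{1}{20020}$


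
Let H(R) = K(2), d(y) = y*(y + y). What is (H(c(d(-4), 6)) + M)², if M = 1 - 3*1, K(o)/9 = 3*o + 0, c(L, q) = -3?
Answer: 2704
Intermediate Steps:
d(y) = 2*y² (d(y) = y*(2*y) = 2*y²)
K(o) = 27*o (K(o) = 9*(3*o + 0) = 9*(3*o) = 27*o)
H(R) = 54 (H(R) = 27*2 = 54)
M = -2 (M = 1 - 3 = -2)
(H(c(d(-4), 6)) + M)² = (54 - 2)² = 52² = 2704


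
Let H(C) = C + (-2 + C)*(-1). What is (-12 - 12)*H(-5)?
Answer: -48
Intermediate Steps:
H(C) = 2 (H(C) = C + (2 - C) = 2)
(-12 - 12)*H(-5) = (-12 - 12)*2 = -24*2 = -48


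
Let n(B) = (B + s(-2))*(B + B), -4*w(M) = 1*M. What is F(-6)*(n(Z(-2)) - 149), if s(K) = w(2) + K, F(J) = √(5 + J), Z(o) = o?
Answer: -131*I ≈ -131.0*I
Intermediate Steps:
w(M) = -M/4
s(K) = -½ + K (s(K) = -¼*2 + K = -½ + K)
n(B) = 2*B*(-5/2 + B) (n(B) = (B + (-½ - 2))*(B + B) = (B - 5/2)*(2*B) = (-5/2 + B)*(2*B) = 2*B*(-5/2 + B))
F(-6)*(n(Z(-2)) - 149) = √(5 - 6)*(-2*(-5 + 2*(-2)) - 149) = √(-1)*(-2*(-5 - 4) - 149) = I*(-2*(-9) - 149) = I*(18 - 149) = I*(-131) = -131*I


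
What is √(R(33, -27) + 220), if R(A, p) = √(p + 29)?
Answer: √(220 + √2) ≈ 14.880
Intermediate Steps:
R(A, p) = √(29 + p)
√(R(33, -27) + 220) = √(√(29 - 27) + 220) = √(√2 + 220) = √(220 + √2)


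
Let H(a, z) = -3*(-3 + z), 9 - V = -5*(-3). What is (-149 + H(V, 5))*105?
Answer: -16275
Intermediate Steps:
V = -6 (V = 9 - (-5)*(-3) = 9 - 1*15 = 9 - 15 = -6)
H(a, z) = 9 - 3*z
(-149 + H(V, 5))*105 = (-149 + (9 - 3*5))*105 = (-149 + (9 - 15))*105 = (-149 - 6)*105 = -155*105 = -16275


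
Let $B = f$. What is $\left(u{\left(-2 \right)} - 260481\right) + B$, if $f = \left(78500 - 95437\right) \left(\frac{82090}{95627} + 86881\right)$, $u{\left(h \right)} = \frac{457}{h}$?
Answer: $- \frac{281483572266611}{191254} \approx -1.4718 \cdot 10^{9}$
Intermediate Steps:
$f = - \frac{140716855265949}{95627}$ ($f = - 16937 \left(82090 \cdot \frac{1}{95627} + 86881\right) = - 16937 \left(\frac{82090}{95627} + 86881\right) = \left(-16937\right) \frac{8308251477}{95627} = - \frac{140716855265949}{95627} \approx -1.4715 \cdot 10^{9}$)
$B = - \frac{140716855265949}{95627} \approx -1.4715 \cdot 10^{9}$
$\left(u{\left(-2 \right)} - 260481\right) + B = \left(\frac{457}{-2} - 260481\right) - \frac{140716855265949}{95627} = \left(457 \left(- \frac{1}{2}\right) - 260481\right) - \frac{140716855265949}{95627} = \left(- \frac{457}{2} - 260481\right) - \frac{140716855265949}{95627} = - \frac{521419}{2} - \frac{140716855265949}{95627} = - \frac{281483572266611}{191254}$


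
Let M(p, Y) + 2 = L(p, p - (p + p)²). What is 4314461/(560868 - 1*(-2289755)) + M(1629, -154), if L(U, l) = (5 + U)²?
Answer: 7611036595803/2850623 ≈ 2.6700e+6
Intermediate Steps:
M(p, Y) = -2 + (5 + p)²
4314461/(560868 - 1*(-2289755)) + M(1629, -154) = 4314461/(560868 - 1*(-2289755)) + (-2 + (5 + 1629)²) = 4314461/(560868 + 2289755) + (-2 + 1634²) = 4314461/2850623 + (-2 + 2669956) = 4314461*(1/2850623) + 2669954 = 4314461/2850623 + 2669954 = 7611036595803/2850623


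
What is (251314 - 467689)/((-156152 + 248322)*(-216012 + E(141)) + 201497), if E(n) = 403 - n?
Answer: 72125/6628492001 ≈ 1.0881e-5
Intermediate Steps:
(251314 - 467689)/((-156152 + 248322)*(-216012 + E(141)) + 201497) = (251314 - 467689)/((-156152 + 248322)*(-216012 + (403 - 1*141)) + 201497) = -216375/(92170*(-216012 + (403 - 141)) + 201497) = -216375/(92170*(-216012 + 262) + 201497) = -216375/(92170*(-215750) + 201497) = -216375/(-19885677500 + 201497) = -216375/(-19885476003) = -216375*(-1/19885476003) = 72125/6628492001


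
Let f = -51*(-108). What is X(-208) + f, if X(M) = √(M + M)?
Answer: 5508 + 4*I*√26 ≈ 5508.0 + 20.396*I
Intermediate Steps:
X(M) = √2*√M (X(M) = √(2*M) = √2*√M)
f = 5508
X(-208) + f = √2*√(-208) + 5508 = √2*(4*I*√13) + 5508 = 4*I*√26 + 5508 = 5508 + 4*I*√26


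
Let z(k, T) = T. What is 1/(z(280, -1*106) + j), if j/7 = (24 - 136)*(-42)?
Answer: 1/32822 ≈ 3.0467e-5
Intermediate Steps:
j = 32928 (j = 7*((24 - 136)*(-42)) = 7*(-112*(-42)) = 7*4704 = 32928)
1/(z(280, -1*106) + j) = 1/(-1*106 + 32928) = 1/(-106 + 32928) = 1/32822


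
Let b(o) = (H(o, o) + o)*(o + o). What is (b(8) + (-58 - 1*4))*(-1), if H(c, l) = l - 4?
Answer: -130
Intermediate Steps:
H(c, l) = -4 + l
b(o) = 2*o*(-4 + 2*o) (b(o) = ((-4 + o) + o)*(o + o) = (-4 + 2*o)*(2*o) = 2*o*(-4 + 2*o))
(b(8) + (-58 - 1*4))*(-1) = (4*8*(-2 + 8) + (-58 - 1*4))*(-1) = (4*8*6 + (-58 - 4))*(-1) = (192 - 62)*(-1) = 130*(-1) = -130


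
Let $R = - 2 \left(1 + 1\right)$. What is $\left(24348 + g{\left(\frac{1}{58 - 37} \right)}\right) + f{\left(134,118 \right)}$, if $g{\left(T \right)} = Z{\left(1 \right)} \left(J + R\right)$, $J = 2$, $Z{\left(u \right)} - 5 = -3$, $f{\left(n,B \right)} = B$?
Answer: $24462$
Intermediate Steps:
$R = -4$ ($R = \left(-2\right) 2 = -4$)
$Z{\left(u \right)} = 2$ ($Z{\left(u \right)} = 5 - 3 = 2$)
$g{\left(T \right)} = -4$ ($g{\left(T \right)} = 2 \left(2 - 4\right) = 2 \left(-2\right) = -4$)
$\left(24348 + g{\left(\frac{1}{58 - 37} \right)}\right) + f{\left(134,118 \right)} = \left(24348 - 4\right) + 118 = 24344 + 118 = 24462$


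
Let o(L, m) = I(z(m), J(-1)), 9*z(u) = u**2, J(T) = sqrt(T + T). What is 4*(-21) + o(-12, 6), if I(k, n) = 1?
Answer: -83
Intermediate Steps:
J(T) = sqrt(2)*sqrt(T) (J(T) = sqrt(2*T) = sqrt(2)*sqrt(T))
z(u) = u**2/9
o(L, m) = 1
4*(-21) + o(-12, 6) = 4*(-21) + 1 = -84 + 1 = -83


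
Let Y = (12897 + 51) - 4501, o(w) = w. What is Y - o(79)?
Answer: 8368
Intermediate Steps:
Y = 8447 (Y = 12948 - 4501 = 8447)
Y - o(79) = 8447 - 1*79 = 8447 - 79 = 8368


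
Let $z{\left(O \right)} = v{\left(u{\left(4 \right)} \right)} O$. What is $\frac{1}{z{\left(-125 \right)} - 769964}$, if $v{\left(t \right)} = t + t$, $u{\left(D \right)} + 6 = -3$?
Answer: $- \frac{1}{767714} \approx -1.3026 \cdot 10^{-6}$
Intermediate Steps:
$u{\left(D \right)} = -9$ ($u{\left(D \right)} = -6 - 3 = -9$)
$v{\left(t \right)} = 2 t$
$z{\left(O \right)} = - 18 O$ ($z{\left(O \right)} = 2 \left(-9\right) O = - 18 O$)
$\frac{1}{z{\left(-125 \right)} - 769964} = \frac{1}{\left(-18\right) \left(-125\right) - 769964} = \frac{1}{2250 - 769964} = \frac{1}{-767714} = - \frac{1}{767714}$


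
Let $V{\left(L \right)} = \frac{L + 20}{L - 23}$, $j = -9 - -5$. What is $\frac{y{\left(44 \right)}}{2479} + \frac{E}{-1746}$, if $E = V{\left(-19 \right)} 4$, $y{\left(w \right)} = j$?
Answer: $- \frac{70853}{45447507} \approx -0.001559$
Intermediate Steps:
$j = -4$ ($j = -9 + 5 = -4$)
$V{\left(L \right)} = \frac{20 + L}{-23 + L}$
$y{\left(w \right)} = -4$
$E = - \frac{2}{21}$ ($E = \frac{20 - 19}{-23 - 19} \cdot 4 = \frac{1}{-42} \cdot 1 \cdot 4 = \left(- \frac{1}{42}\right) 1 \cdot 4 = \left(- \frac{1}{42}\right) 4 = - \frac{2}{21} \approx -0.095238$)
$\frac{y{\left(44 \right)}}{2479} + \frac{E}{-1746} = - \frac{4}{2479} - \frac{2}{21 \left(-1746\right)} = \left(-4\right) \frac{1}{2479} - - \frac{1}{18333} = - \frac{4}{2479} + \frac{1}{18333} = - \frac{70853}{45447507}$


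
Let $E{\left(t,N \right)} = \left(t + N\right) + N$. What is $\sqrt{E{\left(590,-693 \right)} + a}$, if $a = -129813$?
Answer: $i \sqrt{130609} \approx 361.4 i$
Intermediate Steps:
$E{\left(t,N \right)} = t + 2 N$ ($E{\left(t,N \right)} = \left(N + t\right) + N = t + 2 N$)
$\sqrt{E{\left(590,-693 \right)} + a} = \sqrt{\left(590 + 2 \left(-693\right)\right) - 129813} = \sqrt{\left(590 - 1386\right) - 129813} = \sqrt{-796 - 129813} = \sqrt{-130609} = i \sqrt{130609}$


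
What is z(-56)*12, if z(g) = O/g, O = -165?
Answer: 495/14 ≈ 35.357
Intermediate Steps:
z(g) = -165/g
z(-56)*12 = -165/(-56)*12 = -165*(-1/56)*12 = (165/56)*12 = 495/14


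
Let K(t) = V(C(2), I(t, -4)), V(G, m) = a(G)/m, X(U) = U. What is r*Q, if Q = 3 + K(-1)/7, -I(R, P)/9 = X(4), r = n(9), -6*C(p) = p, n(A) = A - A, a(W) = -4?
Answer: 0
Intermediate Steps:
n(A) = 0
C(p) = -p/6
r = 0
I(R, P) = -36 (I(R, P) = -9*4 = -36)
V(G, m) = -4/m
K(t) = 1/9 (K(t) = -4/(-36) = -4*(-1/36) = 1/9)
Q = 190/63 (Q = 3 + (1/9)/7 = 3 + (1/9)*(1/7) = 3 + 1/63 = 190/63 ≈ 3.0159)
r*Q = 0*(190/63) = 0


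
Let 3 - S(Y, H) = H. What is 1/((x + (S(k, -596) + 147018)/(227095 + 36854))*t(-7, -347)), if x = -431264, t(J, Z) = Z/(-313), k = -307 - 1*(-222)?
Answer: -82616037/39499549209893 ≈ -2.0916e-6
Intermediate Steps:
k = -85 (k = -307 + 222 = -85)
S(Y, H) = 3 - H
t(J, Z) = -Z/313 (t(J, Z) = Z*(-1/313) = -Z/313)
1/((x + (S(k, -596) + 147018)/(227095 + 36854))*t(-7, -347)) = 1/((-431264 + ((3 - 1*(-596)) + 147018)/(227095 + 36854))*((-1/313*(-347)))) = 1/((-431264 + ((3 + 596) + 147018)/263949)*(347/313)) = (313/347)/(-431264 + (599 + 147018)*(1/263949)) = (313/347)/(-431264 + 147617*(1/263949)) = (313/347)/(-431264 + 147617/263949) = (313/347)/(-113831553919/263949) = -263949/113831553919*313/347 = -82616037/39499549209893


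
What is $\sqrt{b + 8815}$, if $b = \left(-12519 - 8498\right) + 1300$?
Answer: $i \sqrt{10902} \approx 104.41 i$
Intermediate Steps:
$b = -19717$ ($b = -21017 + 1300 = -19717$)
$\sqrt{b + 8815} = \sqrt{-19717 + 8815} = \sqrt{-10902} = i \sqrt{10902}$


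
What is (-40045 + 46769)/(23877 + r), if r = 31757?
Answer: 3362/27817 ≈ 0.12086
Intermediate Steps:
(-40045 + 46769)/(23877 + r) = (-40045 + 46769)/(23877 + 31757) = 6724/55634 = 6724*(1/55634) = 3362/27817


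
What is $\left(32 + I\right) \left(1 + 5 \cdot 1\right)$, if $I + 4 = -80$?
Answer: $-312$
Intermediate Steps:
$I = -84$ ($I = -4 - 80 = -84$)
$\left(32 + I\right) \left(1 + 5 \cdot 1\right) = \left(32 - 84\right) \left(1 + 5 \cdot 1\right) = - 52 \left(1 + 5\right) = \left(-52\right) 6 = -312$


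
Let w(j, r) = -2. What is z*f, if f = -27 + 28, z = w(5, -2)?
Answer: -2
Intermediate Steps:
z = -2
f = 1
z*f = -2*1 = -2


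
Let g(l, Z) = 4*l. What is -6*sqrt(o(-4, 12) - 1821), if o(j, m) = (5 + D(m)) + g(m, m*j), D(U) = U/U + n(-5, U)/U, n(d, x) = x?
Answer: -6*I*sqrt(1766) ≈ -252.14*I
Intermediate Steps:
D(U) = 2 (D(U) = U/U + U/U = 1 + 1 = 2)
o(j, m) = 7 + 4*m (o(j, m) = (5 + 2) + 4*m = 7 + 4*m)
-6*sqrt(o(-4, 12) - 1821) = -6*sqrt((7 + 4*12) - 1821) = -6*sqrt((7 + 48) - 1821) = -6*sqrt(55 - 1821) = -6*I*sqrt(1766)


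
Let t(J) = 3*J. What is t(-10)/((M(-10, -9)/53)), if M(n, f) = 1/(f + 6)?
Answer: 4770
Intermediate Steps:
M(n, f) = 1/(6 + f)
t(-10)/((M(-10, -9)/53)) = (3*(-10))/((1/((6 - 9)*53))) = -30/((1/53)/(-3)) = -30/((-1/3*1/53)) = -30/(-1/159) = -30*(-159) = 4770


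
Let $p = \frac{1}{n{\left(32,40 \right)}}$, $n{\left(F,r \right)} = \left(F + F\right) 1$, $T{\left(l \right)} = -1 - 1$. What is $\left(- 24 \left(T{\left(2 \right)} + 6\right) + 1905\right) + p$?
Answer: $\frac{115777}{64} \approx 1809.0$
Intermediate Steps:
$T{\left(l \right)} = -2$
$n{\left(F,r \right)} = 2 F$ ($n{\left(F,r \right)} = 2 F 1 = 2 F$)
$p = \frac{1}{64}$ ($p = \frac{1}{2 \cdot 32} = \frac{1}{64} \approx 0.015625$)
$\left(- 24 \left(T{\left(2 \right)} + 6\right) + 1905\right) + p = \left(- 24 \left(-2 + 6\right) + 1905\right) + \frac{1}{64} = \left(\left(-24\right) 4 + 1905\right) + \frac{1}{64} = \left(-96 + 1905\right) + \frac{1}{64} = 1809 + \frac{1}{64} = \frac{115777}{64}$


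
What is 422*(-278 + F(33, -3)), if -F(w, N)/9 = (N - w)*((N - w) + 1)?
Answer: -4902796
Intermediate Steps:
F(w, N) = -9*(N - w)*(1 + N - w) (F(w, N) = -9*(N - w)*((N - w) + 1) = -9*(N - w)*(1 + N - w))
422*(-278 + F(33, -3)) = 422*(-278 + (-9*(-3) - 9*(-3)² - 9*33² + 9*33 + 18*(-3)*33)) = 422*(-278 + (27 - 9*9 - 9*1089 + 297 - 1782)) = 422*(-278 + (27 - 81 - 9801 + 297 - 1782)) = 422*(-278 - 11340) = 422*(-11618) = -4902796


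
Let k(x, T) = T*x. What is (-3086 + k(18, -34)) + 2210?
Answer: -1488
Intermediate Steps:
(-3086 + k(18, -34)) + 2210 = (-3086 - 34*18) + 2210 = (-3086 - 612) + 2210 = -3698 + 2210 = -1488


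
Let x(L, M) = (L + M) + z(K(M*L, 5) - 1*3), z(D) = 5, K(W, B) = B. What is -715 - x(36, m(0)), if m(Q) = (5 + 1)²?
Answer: -792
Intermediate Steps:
m(Q) = 36 (m(Q) = 6² = 36)
x(L, M) = 5 + L + M (x(L, M) = (L + M) + 5 = 5 + L + M)
-715 - x(36, m(0)) = -715 - (5 + 36 + 36) = -715 - 1*77 = -715 - 77 = -792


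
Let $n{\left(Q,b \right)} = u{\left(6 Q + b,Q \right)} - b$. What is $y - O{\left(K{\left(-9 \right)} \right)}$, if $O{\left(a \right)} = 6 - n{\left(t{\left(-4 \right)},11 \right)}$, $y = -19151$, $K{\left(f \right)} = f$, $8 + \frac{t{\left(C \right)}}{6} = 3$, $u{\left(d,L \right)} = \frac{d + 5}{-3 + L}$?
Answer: $- \frac{632380}{33} \approx -19163.0$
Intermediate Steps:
$u{\left(d,L \right)} = \frac{5 + d}{-3 + L}$
$t{\left(C \right)} = -30$ ($t{\left(C \right)} = -48 + 6 \cdot 3 = -48 + 18 = -30$)
$n{\left(Q,b \right)} = - b + \frac{5 + b + 6 Q}{-3 + Q}$ ($n{\left(Q,b \right)} = \frac{5 + \left(6 Q + b\right)}{-3 + Q} - b = \frac{5 + \left(b + 6 Q\right)}{-3 + Q} - b = \frac{5 + b + 6 Q}{-3 + Q} - b = - b + \frac{5 + b + 6 Q}{-3 + Q}$)
$O{\left(a \right)} = \frac{397}{33}$ ($O{\left(a \right)} = 6 - \frac{5 + 11 + 6 \left(-30\right) - 11 \left(-3 - 30\right)}{-3 - 30} = 6 - \frac{5 + 11 - 180 - 11 \left(-33\right)}{-33} = 6 - - \frac{5 + 11 - 180 + 363}{33} = 6 - \left(- \frac{1}{33}\right) 199 = 6 - - \frac{199}{33} = 6 + \frac{199}{33} = \frac{397}{33}$)
$y - O{\left(K{\left(-9 \right)} \right)} = -19151 - \frac{397}{33} = - \frac{632380}{33}$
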